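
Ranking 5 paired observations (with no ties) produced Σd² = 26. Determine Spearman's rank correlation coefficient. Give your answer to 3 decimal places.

ρ = 1 − 6Σd² / [n(n²−1)] = 1 − 6×26 / (5×24)
  = 1 − 156/120 = 1 − 1.3000 ≈ -0.300

-0.300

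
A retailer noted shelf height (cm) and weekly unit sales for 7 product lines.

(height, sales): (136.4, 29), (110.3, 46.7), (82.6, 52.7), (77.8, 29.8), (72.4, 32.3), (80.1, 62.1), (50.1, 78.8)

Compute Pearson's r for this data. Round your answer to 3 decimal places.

n = 7, Σx = 609.7, Σy = 331.4, Σx² = 57814.43, Σy² = 17796.36, Σxy = 27038.68
nΣxy − ΣxΣy = 189270.76 − 202054.58 = -12783.82
nΣx² − (Σx)² = 404701.01 − 371734.09 = 32966.92; nΣy² − (Σy)² = 124574.52 − 109825.96 = 14748.56
r = -12783.82 / √(32966.92 × 14748.56) = -12783.82 / 22050.2743 ≈ -0.580

-0.580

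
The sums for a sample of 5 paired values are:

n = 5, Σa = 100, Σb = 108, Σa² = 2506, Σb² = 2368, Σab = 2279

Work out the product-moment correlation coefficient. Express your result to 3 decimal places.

r = (nΣab − ΣaΣb) / √[(nΣa² − (Σa)²)(nΣb² − (Σb)²)]
Numerator: 5×2279 − 100×108 = 595
Denominator: √[(12530 − 10000)(11840 − 11664)] = √[2530 × 176] = 667.2930
r = 595 / 667.2930 ≈ 0.892

0.892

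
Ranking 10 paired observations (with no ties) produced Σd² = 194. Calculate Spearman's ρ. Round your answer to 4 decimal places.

ρ = 1 − 6Σd² / [n(n²−1)] = 1 − 6×194 / (10×99)
  = 1 − 1164/990 = 1 − 1.17576 ≈ -0.1758

-0.1758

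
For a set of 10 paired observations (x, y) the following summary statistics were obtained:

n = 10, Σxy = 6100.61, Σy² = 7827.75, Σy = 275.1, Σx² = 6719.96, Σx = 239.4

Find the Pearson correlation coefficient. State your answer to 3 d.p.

r = (nΣxy − ΣxΣy) / √[(nΣx² − (Σx)²)(nΣy² − (Σy)²)]
Numerator: 10×6100.61 − 239.4×275.1 = -4852.84
Denominator: √[(67199.6 − 57312.36)(78277.5 − 75680.01)] = √[9887.24 × 2597.49] = 5067.7418
r = -4852.84 / 5067.7418 ≈ -0.958

-0.958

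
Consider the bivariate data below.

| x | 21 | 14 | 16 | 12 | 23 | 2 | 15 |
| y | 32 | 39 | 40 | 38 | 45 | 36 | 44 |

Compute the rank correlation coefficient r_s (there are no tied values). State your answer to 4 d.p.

0.4286

Rank x: 6, 3, 5, 2, 7, 1, 4
Rank y: 1, 4, 5, 3, 7, 2, 6
d = rank(x) − rank(y): 5, -1, 0, -1, 0, -1, -2; Σd² = 32
ρ = 1 − 6Σd² / [n(n²−1)] = 1 − 6×32 / (7×48) = 1 − 192/336 ≈ 0.4286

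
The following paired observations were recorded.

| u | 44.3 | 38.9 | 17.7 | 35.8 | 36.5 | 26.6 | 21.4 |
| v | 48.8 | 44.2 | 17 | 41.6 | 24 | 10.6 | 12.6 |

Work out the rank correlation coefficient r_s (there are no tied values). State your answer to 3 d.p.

Rank u: 7, 6, 1, 4, 5, 3, 2
Rank v: 7, 6, 3, 5, 4, 1, 2
d = rank(u) − rank(v): 0, 0, -2, -1, 1, 2, 0; Σd² = 10
ρ = 1 − 6Σd² / [n(n²−1)] = 1 − 6×10 / (7×48) = 1 − 60/336 ≈ 0.821

0.821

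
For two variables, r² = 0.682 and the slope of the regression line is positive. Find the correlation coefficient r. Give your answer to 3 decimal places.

|r| = √0.682 = 0.826
The association is positive, so r = 0.826.

0.826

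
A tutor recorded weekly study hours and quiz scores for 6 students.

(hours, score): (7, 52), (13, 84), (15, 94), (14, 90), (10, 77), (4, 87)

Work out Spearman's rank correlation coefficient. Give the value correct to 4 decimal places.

Rank hours: 2, 4, 6, 5, 3, 1
Rank score: 1, 3, 6, 5, 2, 4
d = rank(hours) − rank(score): 1, 1, 0, 0, 1, -3; Σd² = 12
ρ = 1 − 6Σd² / [n(n²−1)] = 1 − 6×12 / (6×35) = 1 − 72/210 ≈ 0.6571

0.6571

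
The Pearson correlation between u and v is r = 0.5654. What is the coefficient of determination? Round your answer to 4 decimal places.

0.3197

r² = (0.5654)² = 0.3197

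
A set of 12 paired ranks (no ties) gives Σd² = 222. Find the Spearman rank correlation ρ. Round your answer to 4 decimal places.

0.2238

ρ = 1 − 6Σd² / [n(n²−1)] = 1 − 6×222 / (12×143)
  = 1 − 1332/1716 = 1 − 0.77622 ≈ 0.2238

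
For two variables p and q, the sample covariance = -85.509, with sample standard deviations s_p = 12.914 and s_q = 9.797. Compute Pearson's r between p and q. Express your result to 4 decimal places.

r = Cov(p,q) / (s_p · s_q) = -85.509 / (12.914 × 9.797)
  = -85.509 / 126.5185 ≈ -0.6759

-0.6759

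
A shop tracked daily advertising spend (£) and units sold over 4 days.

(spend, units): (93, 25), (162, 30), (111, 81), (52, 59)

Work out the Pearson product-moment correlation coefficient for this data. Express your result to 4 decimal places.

n = 4, Σx = 418, Σy = 195, Σx² = 49918, Σy² = 11567, Σxy = 19244
nΣxy − ΣxΣy = 76976 − 81510 = -4534
nΣx² − (Σx)² = 199672 − 174724 = 24948; nΣy² − (Σy)² = 46268 − 38025 = 8243
r = -4534 / √(24948 × 8243) = -4534 / 14340.3753 ≈ -0.3162

-0.3162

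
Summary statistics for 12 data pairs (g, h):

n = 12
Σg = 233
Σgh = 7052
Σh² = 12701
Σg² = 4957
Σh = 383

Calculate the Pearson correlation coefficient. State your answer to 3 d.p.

-0.846

r = (nΣgh − ΣgΣh) / √[(nΣg² − (Σg)²)(nΣh² − (Σh)²)]
Numerator: 12×7052 − 233×383 = -4615
Denominator: √[(59484 − 54289)(152412 − 146689)] = √[5195 × 5723] = 5452.6127
r = -4615 / 5452.6127 ≈ -0.846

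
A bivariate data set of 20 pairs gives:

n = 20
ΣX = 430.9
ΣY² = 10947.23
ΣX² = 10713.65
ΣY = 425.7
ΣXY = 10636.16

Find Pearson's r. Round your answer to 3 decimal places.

0.892

r = (nΣXY − ΣXΣY) / √[(nΣX² − (ΣX)²)(nΣY² − (ΣY)²)]
Numerator: 20×10636.16 − 430.9×425.7 = 29289.07
Denominator: √[(214273 − 185674.81)(218944.6 − 181220.49)] = √[28598.19 × 37724.11] = 32845.7191
r = 29289.07 / 32845.7191 ≈ 0.892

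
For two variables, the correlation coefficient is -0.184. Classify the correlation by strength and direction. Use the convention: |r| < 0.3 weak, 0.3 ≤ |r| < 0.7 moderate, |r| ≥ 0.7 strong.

weak negative

r = -0.184 < 0 so the relationship is negative.
|r| = 0.184, which falls in the weak range.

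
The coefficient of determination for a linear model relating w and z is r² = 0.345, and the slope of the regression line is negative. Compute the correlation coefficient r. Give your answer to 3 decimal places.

-0.587

|r| = √0.345 = 0.587
The association is negative, so r = −0.587.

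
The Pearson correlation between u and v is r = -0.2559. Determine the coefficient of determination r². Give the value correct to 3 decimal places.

0.065

r² = (-0.2559)² = 0.065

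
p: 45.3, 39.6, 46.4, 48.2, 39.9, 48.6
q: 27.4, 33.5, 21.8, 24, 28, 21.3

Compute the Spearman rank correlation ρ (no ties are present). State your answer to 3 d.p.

Rank p: 3, 1, 4, 5, 2, 6
Rank q: 4, 6, 2, 3, 5, 1
d = rank(p) − rank(q): -1, -5, 2, 2, -3, 5; Σd² = 68
ρ = 1 − 6Σd² / [n(n²−1)] = 1 − 6×68 / (6×35) = 1 − 408/210 ≈ -0.943

-0.943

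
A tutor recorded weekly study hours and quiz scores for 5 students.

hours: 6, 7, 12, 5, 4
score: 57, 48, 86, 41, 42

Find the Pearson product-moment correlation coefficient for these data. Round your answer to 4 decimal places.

0.9503

n = 5, Σx = 34, Σy = 274, Σx² = 270, Σy² = 16394, Σxy = 2083
nΣxy − ΣxΣy = 10415 − 9316 = 1099
nΣx² − (Σx)² = 1350 − 1156 = 194; nΣy² − (Σy)² = 81970 − 75076 = 6894
r = 1099 / √(194 × 6894) = 1099 / 1156.4757 ≈ 0.9503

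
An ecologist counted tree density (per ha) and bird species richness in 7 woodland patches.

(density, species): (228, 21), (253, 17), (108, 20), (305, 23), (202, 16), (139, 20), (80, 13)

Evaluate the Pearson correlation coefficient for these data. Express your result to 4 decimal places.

n = 7, Σx = 1315, Σy = 130, Σx² = 287207, Σy² = 2484, Σxy = 25316
nΣxy − ΣxΣy = 177212 − 170950 = 6262
nΣx² − (Σx)² = 2010449 − 1729225 = 281224; nΣy² − (Σy)² = 17388 − 16900 = 488
r = 6262 / √(281224 × 488) = 6262 / 11714.8330 ≈ 0.5345

0.5345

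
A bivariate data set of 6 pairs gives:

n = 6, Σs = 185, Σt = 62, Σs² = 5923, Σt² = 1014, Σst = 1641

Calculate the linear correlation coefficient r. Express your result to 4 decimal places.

r = (nΣst − ΣsΣt) / √[(nΣs² − (Σs)²)(nΣt² − (Σt)²)]
Numerator: 6×1641 − 185×62 = -1624
Denominator: √[(35538 − 34225)(6084 − 3844)] = √[1313 × 2240] = 1714.9694
r = -1624 / 1714.9694 ≈ -0.9470

-0.9470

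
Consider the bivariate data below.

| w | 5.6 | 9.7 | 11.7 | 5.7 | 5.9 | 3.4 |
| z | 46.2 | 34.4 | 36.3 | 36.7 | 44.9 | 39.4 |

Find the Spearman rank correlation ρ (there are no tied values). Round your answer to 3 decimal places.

-0.657

Rank w: 2, 5, 6, 3, 4, 1
Rank z: 6, 1, 2, 3, 5, 4
d = rank(w) − rank(z): -4, 4, 4, 0, -1, -3; Σd² = 58
ρ = 1 − 6Σd² / [n(n²−1)] = 1 − 6×58 / (6×35) = 1 − 348/210 ≈ -0.657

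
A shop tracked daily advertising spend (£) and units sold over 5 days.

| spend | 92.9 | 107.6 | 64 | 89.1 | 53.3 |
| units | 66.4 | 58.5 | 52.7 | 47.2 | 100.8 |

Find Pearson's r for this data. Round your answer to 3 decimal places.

-0.576

n = 5, Σx = 406.9, Σy = 325.6, Σx² = 35083.87, Σy² = 22996.98, Σxy = 25414.12
nΣxy − ΣxΣy = 127070.6 − 132486.64 = -5416.04
nΣx² − (Σx)² = 175419.35 − 165567.61 = 9851.74; nΣy² − (Σy)² = 114984.9 − 106015.36 = 8969.54
r = -5416.04 / √(9851.74 × 8969.54) = -5416.04 / 9400.2966 ≈ -0.576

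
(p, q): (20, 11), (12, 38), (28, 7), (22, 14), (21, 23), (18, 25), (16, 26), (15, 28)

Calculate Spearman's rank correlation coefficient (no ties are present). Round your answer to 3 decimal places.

-0.929

Rank p: 5, 1, 8, 7, 6, 4, 3, 2
Rank q: 2, 8, 1, 3, 4, 5, 6, 7
d = rank(p) − rank(q): 3, -7, 7, 4, 2, -1, -3, -5; Σd² = 162
ρ = 1 − 6Σd² / [n(n²−1)] = 1 − 6×162 / (8×63) = 1 − 972/504 ≈ -0.929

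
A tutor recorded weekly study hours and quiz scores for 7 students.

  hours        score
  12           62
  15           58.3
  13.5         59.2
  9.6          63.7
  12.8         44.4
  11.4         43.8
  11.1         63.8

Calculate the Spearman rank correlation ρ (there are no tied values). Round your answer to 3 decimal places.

Rank hours: 4, 7, 6, 1, 5, 3, 2
Rank score: 5, 3, 4, 6, 2, 1, 7
d = rank(hours) − rank(score): -1, 4, 2, -5, 3, 2, -5; Σd² = 84
ρ = 1 − 6Σd² / [n(n²−1)] = 1 − 6×84 / (7×48) = 1 − 504/336 ≈ -0.500

-0.500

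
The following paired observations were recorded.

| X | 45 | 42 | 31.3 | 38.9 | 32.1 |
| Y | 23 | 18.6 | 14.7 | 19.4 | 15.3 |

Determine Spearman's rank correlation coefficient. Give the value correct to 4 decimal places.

0.9000

Rank X: 5, 4, 1, 3, 2
Rank Y: 5, 3, 1, 4, 2
d = rank(X) − rank(Y): 0, 1, 0, -1, 0; Σd² = 2
ρ = 1 − 6Σd² / [n(n²−1)] = 1 − 6×2 / (5×24) = 1 − 12/120 ≈ 0.9000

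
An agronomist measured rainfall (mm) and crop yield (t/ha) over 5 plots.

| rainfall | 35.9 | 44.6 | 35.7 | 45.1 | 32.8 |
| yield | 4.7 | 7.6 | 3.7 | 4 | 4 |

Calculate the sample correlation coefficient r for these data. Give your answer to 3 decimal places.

0.543

n = 5, Σx = 194.1, Σy = 24, Σx² = 7662.31, Σy² = 125.54, Σxy = 951.38
nΣxy − ΣxΣy = 4756.9 − 4658.4 = 98.5
nΣx² − (Σx)² = 38311.55 − 37674.81 = 636.74; nΣy² − (Σy)² = 627.7 − 576 = 51.7
r = 98.5 / √(636.74 × 51.7) = 98.5 / 181.4372 ≈ 0.543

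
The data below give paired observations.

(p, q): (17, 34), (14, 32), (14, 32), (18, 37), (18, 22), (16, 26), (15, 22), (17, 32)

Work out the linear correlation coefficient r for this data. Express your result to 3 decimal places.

n = 8, Σp = 129, Σq = 237, Σp² = 2099, Σq² = 7241, Σpq = 3826
nΣpq − ΣpΣq = 30608 − 30573 = 35
nΣp² − (Σp)² = 16792 − 16641 = 151; nΣq² − (Σq)² = 57928 − 56169 = 1759
r = 35 / √(151 × 1759) = 35 / 515.3727 ≈ 0.068

0.068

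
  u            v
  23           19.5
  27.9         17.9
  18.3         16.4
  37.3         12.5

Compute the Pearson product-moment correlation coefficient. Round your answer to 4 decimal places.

n = 4, Σu = 106.5, Σv = 66.3, Σu² = 3033.59, Σv² = 1125.87, Σuv = 1714.28
nΣuv − ΣuΣv = 6857.12 − 7060.95 = -203.83
nΣu² − (Σu)² = 12134.36 − 11342.25 = 792.11; nΣv² − (Σv)² = 4503.48 − 4395.69 = 107.79
r = -203.83 / √(792.11 × 107.79) = -203.83 / 292.2012 ≈ -0.6976

-0.6976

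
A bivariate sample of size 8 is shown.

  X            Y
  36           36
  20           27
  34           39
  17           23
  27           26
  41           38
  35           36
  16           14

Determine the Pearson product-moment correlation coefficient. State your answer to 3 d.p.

n = 8, ΣX = 226, ΣY = 239, ΣX² = 7032, ΣY² = 7687, ΣXY = 7297
nΣXY − ΣXΣY = 58376 − 54014 = 4362
nΣX² − (ΣX)² = 56256 − 51076 = 5180; nΣY² − (ΣY)² = 61496 − 57121 = 4375
r = 4362 / √(5180 × 4375) = 4362 / 4760.5147 ≈ 0.916

0.916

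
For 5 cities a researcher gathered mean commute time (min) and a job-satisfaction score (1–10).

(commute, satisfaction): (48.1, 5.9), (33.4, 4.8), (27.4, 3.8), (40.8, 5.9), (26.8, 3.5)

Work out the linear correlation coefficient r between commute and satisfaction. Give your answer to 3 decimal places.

n = 5, Σx = 176.5, Σy = 23.9, Σx² = 6562.81, Σy² = 119.35, Σxy = 882.75
nΣxy − ΣxΣy = 4413.75 − 4218.35 = 195.4
nΣx² − (Σx)² = 32814.05 − 31152.25 = 1661.8; nΣy² − (Σy)² = 596.75 − 571.21 = 25.54
r = 195.4 / √(1661.8 × 25.54) = 195.4 / 206.0155 ≈ 0.948

0.948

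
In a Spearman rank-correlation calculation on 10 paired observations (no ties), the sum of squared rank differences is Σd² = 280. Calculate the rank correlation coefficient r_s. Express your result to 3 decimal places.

ρ = 1 − 6Σd² / [n(n²−1)] = 1 − 6×280 / (10×99)
  = 1 − 1680/990 = 1 − 1.6970 ≈ -0.697

-0.697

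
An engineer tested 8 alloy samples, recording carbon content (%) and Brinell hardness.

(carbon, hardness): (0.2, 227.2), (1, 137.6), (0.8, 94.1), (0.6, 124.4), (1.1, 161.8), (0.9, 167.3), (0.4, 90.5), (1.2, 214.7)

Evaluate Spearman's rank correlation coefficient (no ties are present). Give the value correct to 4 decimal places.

0.2381

Rank carbon: 1, 6, 4, 3, 7, 5, 2, 8
Rank hardness: 8, 4, 2, 3, 5, 6, 1, 7
d = rank(carbon) − rank(hardness): -7, 2, 2, 0, 2, -1, 1, 1; Σd² = 64
ρ = 1 − 6Σd² / [n(n²−1)] = 1 − 6×64 / (8×63) = 1 − 384/504 ≈ 0.2381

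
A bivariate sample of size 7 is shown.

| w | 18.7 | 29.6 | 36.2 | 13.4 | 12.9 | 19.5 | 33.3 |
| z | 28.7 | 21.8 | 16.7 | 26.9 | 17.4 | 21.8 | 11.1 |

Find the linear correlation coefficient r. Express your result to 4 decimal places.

n = 7, Σw = 163.6, Σz = 144.4, Σw² = 4371.4, Σz² = 3202.64, Σwz = 3166.16
nΣwz − ΣwΣz = 22163.12 − 23623.84 = -1460.72
nΣw² − (Σw)² = 30599.8 − 26764.96 = 3834.84; nΣz² − (Σz)² = 22418.48 − 20851.36 = 1567.12
r = -1460.72 / √(3834.84 × 1567.12) = -1460.72 / 2451.4597 ≈ -0.5959

-0.5959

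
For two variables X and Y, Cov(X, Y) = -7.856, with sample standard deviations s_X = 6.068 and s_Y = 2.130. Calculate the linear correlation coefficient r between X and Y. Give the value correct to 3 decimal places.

r = Cov(X,Y) / (s_X · s_Y) = -7.856 / (6.068 × 2.130)
  = -7.856 / 12.9248 ≈ -0.608

-0.608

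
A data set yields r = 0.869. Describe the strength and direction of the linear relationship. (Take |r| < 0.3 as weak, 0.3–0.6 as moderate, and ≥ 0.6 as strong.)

r = 0.869 > 0 so the relationship is positive.
|r| = 0.869, which falls in the strong range.

strong positive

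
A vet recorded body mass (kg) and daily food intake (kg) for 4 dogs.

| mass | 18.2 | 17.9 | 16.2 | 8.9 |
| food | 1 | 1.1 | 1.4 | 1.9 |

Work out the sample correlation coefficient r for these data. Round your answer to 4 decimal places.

-0.9731

n = 4, Σx = 61.2, Σy = 5.4, Σx² = 993.3, Σy² = 7.78, Σxy = 77.48
nΣxy − ΣxΣy = 309.92 − 330.48 = -20.56
nΣx² − (Σx)² = 3973.2 − 3745.44 = 227.76; nΣy² − (Σy)² = 31.12 − 29.16 = 1.96
r = -20.56 / √(227.76 × 1.96) = -20.56 / 21.1284 ≈ -0.9731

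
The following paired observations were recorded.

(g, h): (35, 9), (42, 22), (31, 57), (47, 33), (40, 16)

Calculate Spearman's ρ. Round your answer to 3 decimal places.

0.000

Rank g: 2, 4, 1, 5, 3
Rank h: 1, 3, 5, 4, 2
d = rank(g) − rank(h): 1, 1, -4, 1, 1; Σd² = 20
ρ = 1 − 6Σd² / [n(n²−1)] = 1 − 6×20 / (5×24) = 1 − 120/120 ≈ 0.000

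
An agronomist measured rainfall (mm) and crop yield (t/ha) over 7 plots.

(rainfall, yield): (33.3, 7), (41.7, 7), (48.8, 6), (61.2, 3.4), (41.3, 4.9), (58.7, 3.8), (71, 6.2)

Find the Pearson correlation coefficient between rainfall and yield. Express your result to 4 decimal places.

n = 7, Σx = 356, Σy = 38.3, Σx² = 19167.04, Σy² = 222.45, Σxy = 1891.51
nΣxy − ΣxΣy = 13240.57 − 13634.8 = -394.23
nΣx² − (Σx)² = 134169.28 − 126736 = 7433.28; nΣy² − (Σy)² = 1557.15 − 1466.89 = 90.26
r = -394.23 / √(7433.28 × 90.26) = -394.23 / 819.1019 ≈ -0.4813

-0.4813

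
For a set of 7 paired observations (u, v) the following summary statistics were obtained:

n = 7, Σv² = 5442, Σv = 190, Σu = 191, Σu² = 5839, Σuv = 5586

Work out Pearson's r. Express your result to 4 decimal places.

0.9502

r = (nΣuv − ΣuΣv) / √[(nΣu² − (Σu)²)(nΣv² − (Σv)²)]
Numerator: 7×5586 − 191×190 = 2812
Denominator: √[(40873 − 36481)(38094 − 36100)] = √[4392 × 1994] = 2959.3324
r = 2812 / 2959.3324 ≈ 0.9502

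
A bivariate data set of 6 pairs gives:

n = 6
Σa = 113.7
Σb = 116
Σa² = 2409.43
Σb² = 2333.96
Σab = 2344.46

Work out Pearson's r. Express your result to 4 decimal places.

0.9589

r = (nΣab − ΣaΣb) / √[(nΣa² − (Σa)²)(nΣb² − (Σb)²)]
Numerator: 6×2344.46 − 113.7×116 = 877.56
Denominator: √[(14456.58 − 12927.69)(14003.76 − 13456)] = √[1528.89 × 547.76] = 915.1310
r = 877.56 / 915.1310 ≈ 0.9589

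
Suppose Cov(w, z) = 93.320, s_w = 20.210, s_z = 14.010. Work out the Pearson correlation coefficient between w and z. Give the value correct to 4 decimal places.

r = Cov(w,z) / (s_w · s_z) = 93.320 / (20.210 × 14.010)
  = 93.320 / 283.1421 ≈ 0.3296

0.3296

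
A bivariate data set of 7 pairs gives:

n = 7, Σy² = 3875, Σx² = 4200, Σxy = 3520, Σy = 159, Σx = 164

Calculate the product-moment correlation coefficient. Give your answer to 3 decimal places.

-0.668

r = (nΣxy − ΣxΣy) / √[(nΣx² − (Σx)²)(nΣy² − (Σy)²)]
Numerator: 7×3520 − 164×159 = -1436
Denominator: √[(29400 − 26896)(27125 − 25281)] = √[2504 × 1844] = 2148.8080
r = -1436 / 2148.8080 ≈ -0.668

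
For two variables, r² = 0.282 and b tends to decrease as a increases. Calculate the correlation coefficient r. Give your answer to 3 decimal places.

|r| = √0.282 = 0.531
The association is negative, so r = −0.531.

-0.531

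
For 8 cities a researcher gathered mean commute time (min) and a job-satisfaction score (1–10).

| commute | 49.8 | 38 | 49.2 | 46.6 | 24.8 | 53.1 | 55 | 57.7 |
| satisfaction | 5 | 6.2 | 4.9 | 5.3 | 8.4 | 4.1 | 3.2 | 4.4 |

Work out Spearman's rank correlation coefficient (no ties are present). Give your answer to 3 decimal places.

-0.905

Rank commute: 5, 2, 4, 3, 1, 6, 7, 8
Rank satisfaction: 5, 7, 4, 6, 8, 2, 1, 3
d = rank(commute) − rank(satisfaction): 0, -5, 0, -3, -7, 4, 6, 5; Σd² = 160
ρ = 1 − 6Σd² / [n(n²−1)] = 1 − 6×160 / (8×63) = 1 − 960/504 ≈ -0.905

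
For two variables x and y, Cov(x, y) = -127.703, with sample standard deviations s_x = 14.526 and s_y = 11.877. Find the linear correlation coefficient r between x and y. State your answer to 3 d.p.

r = Cov(x,y) / (s_x · s_y) = -127.703 / (14.526 × 11.877)
  = -127.703 / 172.5253 ≈ -0.740

-0.740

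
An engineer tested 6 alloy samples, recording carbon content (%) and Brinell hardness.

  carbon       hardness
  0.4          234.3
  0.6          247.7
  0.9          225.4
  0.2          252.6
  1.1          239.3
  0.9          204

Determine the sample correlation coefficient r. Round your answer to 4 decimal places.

n = 6, Σx = 4.1, Σy = 1403.3, Σx² = 3.39, Σy² = 329744.19, Σxy = 942.55
nΣxy − ΣxΣy = 5655.3 − 5753.53 = -98.23
nΣx² − (Σx)² = 20.34 − 16.81 = 3.53; nΣy² − (Σy)² = 1978465.14 − 1969250.89 = 9214.25
r = -98.23 / √(3.53 × 9214.25) = -98.23 / 180.3505 ≈ -0.5447

-0.5447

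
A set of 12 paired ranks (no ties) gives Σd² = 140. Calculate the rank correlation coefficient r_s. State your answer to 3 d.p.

ρ = 1 − 6Σd² / [n(n²−1)] = 1 − 6×140 / (12×143)
  = 1 − 840/1716 = 1 − 0.4895 ≈ 0.510

0.510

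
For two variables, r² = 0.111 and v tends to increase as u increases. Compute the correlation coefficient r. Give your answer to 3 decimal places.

0.333

|r| = √0.111 = 0.333
The association is positive, so r = 0.333.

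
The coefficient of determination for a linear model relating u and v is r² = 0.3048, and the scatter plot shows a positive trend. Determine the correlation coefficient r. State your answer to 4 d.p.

0.5521

|r| = √0.3048 = 0.5521
The association is positive, so r = 0.5521.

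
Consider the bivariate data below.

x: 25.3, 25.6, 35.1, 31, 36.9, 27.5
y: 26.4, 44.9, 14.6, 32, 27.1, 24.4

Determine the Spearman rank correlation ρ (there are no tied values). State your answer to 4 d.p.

-0.2000

Rank x: 1, 2, 5, 4, 6, 3
Rank y: 3, 6, 1, 5, 4, 2
d = rank(x) − rank(y): -2, -4, 4, -1, 2, 1; Σd² = 42
ρ = 1 − 6Σd² / [n(n²−1)] = 1 − 6×42 / (6×35) = 1 − 252/210 ≈ -0.2000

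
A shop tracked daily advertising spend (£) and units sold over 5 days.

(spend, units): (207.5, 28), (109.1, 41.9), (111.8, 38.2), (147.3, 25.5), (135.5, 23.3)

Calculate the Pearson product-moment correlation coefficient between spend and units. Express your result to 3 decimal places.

-0.576

n = 5, Σx = 711.2, Σy = 156.9, Σx² = 107515.84, Σy² = 5191.99, Σxy = 21565.35
nΣxy − ΣxΣy = 107826.75 − 111587.28 = -3760.53
nΣx² − (Σx)² = 537579.2 − 505805.44 = 31773.76; nΣy² − (Σy)² = 25959.95 − 24617.61 = 1342.34
r = -3760.53 / √(31773.76 × 1342.34) = -3760.53 / 6530.7878 ≈ -0.576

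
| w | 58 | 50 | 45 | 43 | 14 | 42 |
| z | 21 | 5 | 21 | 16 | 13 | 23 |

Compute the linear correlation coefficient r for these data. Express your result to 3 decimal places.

0.181

n = 6, Σw = 252, Σz = 99, Σw² = 11698, Σz² = 1861, Σwz = 4249
nΣwz − ΣwΣz = 25494 − 24948 = 546
nΣw² − (Σw)² = 70188 − 63504 = 6684; nΣz² − (Σz)² = 11166 − 9801 = 1365
r = 546 / √(6684 × 1365) = 546 / 3020.5397 ≈ 0.181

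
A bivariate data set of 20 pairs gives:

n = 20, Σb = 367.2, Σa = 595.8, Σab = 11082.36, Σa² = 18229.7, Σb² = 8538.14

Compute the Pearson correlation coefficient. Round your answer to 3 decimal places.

r = (nΣab − ΣaΣb) / √[(nΣa² − (Σa)²)(nΣb² − (Σb)²)]
Numerator: 20×11082.36 − 595.8×367.2 = 2869.44
Denominator: √[(364594 − 354977.64)(170762.8 − 134835.84)] = √[9616.36 × 35926.96] = 18587.2693
r = 2869.44 / 18587.2693 ≈ 0.154

0.154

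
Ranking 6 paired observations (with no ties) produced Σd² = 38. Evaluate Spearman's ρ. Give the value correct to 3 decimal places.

-0.086

ρ = 1 − 6Σd² / [n(n²−1)] = 1 − 6×38 / (6×35)
  = 1 − 228/210 = 1 − 1.0857 ≈ -0.086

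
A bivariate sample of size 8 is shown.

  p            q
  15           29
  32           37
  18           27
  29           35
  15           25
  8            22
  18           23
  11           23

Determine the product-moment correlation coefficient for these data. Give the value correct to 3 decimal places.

n = 8, Σp = 146, Σq = 221, Σp² = 3148, Σq² = 6331, Σpq = 4338
nΣpq − ΣpΣq = 34704 − 32266 = 2438
nΣp² − (Σp)² = 25184 − 21316 = 3868; nΣq² − (Σq)² = 50648 − 48841 = 1807
r = 2438 / √(3868 × 1807) = 2438 / 2643.7617 ≈ 0.922

0.922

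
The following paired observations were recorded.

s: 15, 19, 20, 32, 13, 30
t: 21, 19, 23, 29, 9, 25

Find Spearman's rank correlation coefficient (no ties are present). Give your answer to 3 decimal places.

0.943

Rank s: 2, 3, 4, 6, 1, 5
Rank t: 3, 2, 4, 6, 1, 5
d = rank(s) − rank(t): -1, 1, 0, 0, 0, 0; Σd² = 2
ρ = 1 − 6Σd² / [n(n²−1)] = 1 − 6×2 / (6×35) = 1 − 12/210 ≈ 0.943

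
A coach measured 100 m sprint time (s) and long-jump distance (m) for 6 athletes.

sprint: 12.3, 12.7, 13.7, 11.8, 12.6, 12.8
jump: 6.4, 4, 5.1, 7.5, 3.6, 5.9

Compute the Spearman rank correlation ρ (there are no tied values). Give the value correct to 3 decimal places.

-0.486

Rank sprint: 2, 4, 6, 1, 3, 5
Rank jump: 5, 2, 3, 6, 1, 4
d = rank(sprint) − rank(jump): -3, 2, 3, -5, 2, 1; Σd² = 52
ρ = 1 − 6Σd² / [n(n²−1)] = 1 − 6×52 / (6×35) = 1 − 312/210 ≈ -0.486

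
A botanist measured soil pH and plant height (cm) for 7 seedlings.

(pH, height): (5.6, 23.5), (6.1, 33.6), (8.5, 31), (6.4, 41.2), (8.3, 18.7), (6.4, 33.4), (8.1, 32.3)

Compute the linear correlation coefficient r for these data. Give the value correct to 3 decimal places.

-0.261

n = 7, Σx = 49.4, Σy = 213.7, Σx² = 357.24, Σy² = 6848.19, Σxy = 1494.34
nΣxy − ΣxΣy = 10460.38 − 10556.78 = -96.4
nΣx² − (Σx)² = 2500.68 − 2440.36 = 60.32; nΣy² − (Σy)² = 47937.33 − 45667.69 = 2269.64
r = -96.4 / √(60.32 × 2269.64) = -96.4 / 370.0063 ≈ -0.261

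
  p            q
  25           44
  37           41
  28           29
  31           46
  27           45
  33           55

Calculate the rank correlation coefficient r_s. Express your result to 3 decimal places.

0.143

Rank p: 1, 6, 3, 4, 2, 5
Rank q: 3, 2, 1, 5, 4, 6
d = rank(p) − rank(q): -2, 4, 2, -1, -2, -1; Σd² = 30
ρ = 1 − 6Σd² / [n(n²−1)] = 1 − 6×30 / (6×35) = 1 − 180/210 ≈ 0.143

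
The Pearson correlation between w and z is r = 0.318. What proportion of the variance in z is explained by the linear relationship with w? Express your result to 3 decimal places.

r² = (0.318)² = 0.101

0.101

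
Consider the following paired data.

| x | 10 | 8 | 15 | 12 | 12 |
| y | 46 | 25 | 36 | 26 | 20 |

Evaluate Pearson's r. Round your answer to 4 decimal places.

n = 5, Σx = 57, Σy = 153, Σx² = 677, Σy² = 5113, Σxy = 1752
nΣxy − ΣxΣy = 8760 − 8721 = 39
nΣx² − (Σx)² = 3385 − 3249 = 136; nΣy² − (Σy)² = 25565 − 23409 = 2156
r = 39 / √(136 × 2156) = 39 / 541.4942 ≈ 0.0720

0.0720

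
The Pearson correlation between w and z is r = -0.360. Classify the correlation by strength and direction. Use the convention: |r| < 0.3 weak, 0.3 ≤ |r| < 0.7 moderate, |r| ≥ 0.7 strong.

moderate negative

r = -0.360 < 0 so the relationship is negative.
|r| = 0.360, which falls in the moderate range.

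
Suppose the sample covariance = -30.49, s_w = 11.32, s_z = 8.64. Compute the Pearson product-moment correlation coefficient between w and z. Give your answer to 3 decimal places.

r = Cov(w,z) / (s_w · s_z) = -30.49 / (11.32 × 8.64)
  = -30.49 / 97.8048 ≈ -0.312

-0.312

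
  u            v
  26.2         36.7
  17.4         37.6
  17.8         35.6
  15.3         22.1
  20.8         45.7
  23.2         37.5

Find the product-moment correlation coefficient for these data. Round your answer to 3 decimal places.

0.507

n = 6, Σu = 120.7, Σv = 215.2, Σu² = 2511.01, Σv² = 8011.16, Σuv = 4408.15
nΣuv − ΣuΣv = 26448.9 − 25974.64 = 474.26
nΣu² − (Σu)² = 15066.06 − 14568.49 = 497.57; nΣv² − (Σv)² = 48066.96 − 46311.04 = 1755.92
r = 474.26 / √(497.57 × 1755.92) = 474.26 / 934.7155 ≈ 0.507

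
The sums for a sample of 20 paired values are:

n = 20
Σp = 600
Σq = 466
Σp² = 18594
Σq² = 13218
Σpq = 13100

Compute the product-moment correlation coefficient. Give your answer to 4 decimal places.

r = (nΣpq − ΣpΣq) / √[(nΣp² − (Σp)²)(nΣq² − (Σq)²)]
Numerator: 20×13100 − 600×466 = -17600
Denominator: √[(371880 − 360000)(264360 − 217156)] = √[11880 × 47204] = 23680.8682
r = -17600 / 23680.8682 ≈ -0.7432

-0.7432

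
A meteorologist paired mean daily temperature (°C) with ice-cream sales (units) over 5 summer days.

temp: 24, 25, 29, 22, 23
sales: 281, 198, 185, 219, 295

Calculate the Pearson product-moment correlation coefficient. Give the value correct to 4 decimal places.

-0.5910

n = 5, Σx = 123, Σy = 1178, Σx² = 3055, Σy² = 287376, Σxy = 28662
nΣxy − ΣxΣy = 143310 − 144894 = -1584
nΣx² − (Σx)² = 15275 − 15129 = 146; nΣy² − (Σy)² = 1436880 − 1387684 = 49196
r = -1584 / √(146 × 49196) = -1584 / 2680.0403 ≈ -0.5910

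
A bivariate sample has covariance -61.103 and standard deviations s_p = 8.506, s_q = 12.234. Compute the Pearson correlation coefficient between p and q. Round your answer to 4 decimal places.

r = Cov(p,q) / (s_p · s_q) = -61.103 / (8.506 × 12.234)
  = -61.103 / 104.0624 ≈ -0.5872

-0.5872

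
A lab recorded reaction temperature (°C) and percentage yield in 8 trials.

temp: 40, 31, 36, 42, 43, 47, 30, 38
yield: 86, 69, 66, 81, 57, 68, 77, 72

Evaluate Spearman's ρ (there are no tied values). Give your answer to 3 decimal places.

-0.214

Rank temp: 5, 2, 3, 6, 7, 8, 1, 4
Rank yield: 8, 4, 2, 7, 1, 3, 6, 5
d = rank(temp) − rank(yield): -3, -2, 1, -1, 6, 5, -5, -1; Σd² = 102
ρ = 1 − 6Σd² / [n(n²−1)] = 1 − 6×102 / (8×63) = 1 − 612/504 ≈ -0.214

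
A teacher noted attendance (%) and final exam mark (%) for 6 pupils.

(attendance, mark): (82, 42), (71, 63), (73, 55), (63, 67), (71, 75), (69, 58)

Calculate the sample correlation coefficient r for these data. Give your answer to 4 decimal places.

-0.7450

n = 6, Σx = 429, Σy = 360, Σx² = 30865, Σy² = 22236, Σxy = 25480
nΣxy − ΣxΣy = 152880 − 154440 = -1560
nΣx² − (Σx)² = 185190 − 184041 = 1149; nΣy² − (Σy)² = 133416 − 129600 = 3816
r = -1560 / √(1149 × 3816) = -1560 / 2093.9398 ≈ -0.7450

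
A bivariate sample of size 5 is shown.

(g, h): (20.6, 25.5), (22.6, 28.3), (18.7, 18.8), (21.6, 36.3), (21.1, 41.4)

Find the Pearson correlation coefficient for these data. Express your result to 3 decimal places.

n = 5, Σg = 104.6, Σh = 150.3, Σg² = 2196.58, Σh² = 4836.23, Σgh = 3174.06
nΣgh − ΣgΣh = 15870.3 − 15721.38 = 148.92
nΣg² − (Σg)² = 10982.9 − 10941.16 = 41.74; nΣh² − (Σh)² = 24181.15 − 22590.09 = 1591.06
r = 148.92 / √(41.74 × 1591.06) = 148.92 / 257.7030 ≈ 0.578

0.578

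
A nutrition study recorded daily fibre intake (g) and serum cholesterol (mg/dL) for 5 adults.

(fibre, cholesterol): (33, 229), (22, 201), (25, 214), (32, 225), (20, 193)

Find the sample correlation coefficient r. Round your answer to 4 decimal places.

0.9791

n = 5, Σx = 132, Σy = 1062, Σx² = 3622, Σy² = 226512, Σxy = 28389
nΣxy − ΣxΣy = 141945 − 140184 = 1761
nΣx² − (Σx)² = 18110 − 17424 = 686; nΣy² − (Σy)² = 1132560 − 1127844 = 4716
r = 1761 / √(686 × 4716) = 1761 / 1798.6595 ≈ 0.9791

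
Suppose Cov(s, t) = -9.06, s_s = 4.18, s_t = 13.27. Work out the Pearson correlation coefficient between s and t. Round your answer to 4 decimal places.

r = Cov(s,t) / (s_s · s_t) = -9.06 / (4.18 × 13.27)
  = -9.06 / 55.4686 ≈ -0.1633

-0.1633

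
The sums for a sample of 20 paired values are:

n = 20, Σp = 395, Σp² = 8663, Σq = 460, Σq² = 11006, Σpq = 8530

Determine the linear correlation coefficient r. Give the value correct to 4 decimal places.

-0.9160

r = (nΣpq − ΣpΣq) / √[(nΣp² − (Σp)²)(nΣq² − (Σq)²)]
Numerator: 20×8530 − 395×460 = -11100
Denominator: √[(173260 − 156025)(220120 − 211600)] = √[17235 × 8520] = 12117.8463
r = -11100 / 12117.8463 ≈ -0.9160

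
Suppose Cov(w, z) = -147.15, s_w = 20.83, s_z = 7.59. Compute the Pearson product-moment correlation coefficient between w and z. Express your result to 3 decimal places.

-0.931

r = Cov(w,z) / (s_w · s_z) = -147.15 / (20.83 × 7.59)
  = -147.15 / 158.0997 ≈ -0.931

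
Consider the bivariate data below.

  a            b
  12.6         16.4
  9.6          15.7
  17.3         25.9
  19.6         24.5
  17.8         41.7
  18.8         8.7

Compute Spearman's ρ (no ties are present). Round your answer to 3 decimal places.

Rank a: 2, 1, 3, 6, 4, 5
Rank b: 3, 2, 5, 4, 6, 1
d = rank(a) − rank(b): -1, -1, -2, 2, -2, 4; Σd² = 30
ρ = 1 − 6Σd² / [n(n²−1)] = 1 − 6×30 / (6×35) = 1 − 180/210 ≈ 0.143

0.143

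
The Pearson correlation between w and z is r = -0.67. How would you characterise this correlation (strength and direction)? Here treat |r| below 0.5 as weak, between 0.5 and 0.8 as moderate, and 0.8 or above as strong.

r = -0.67 < 0 so the relationship is negative.
|r| = 0.67, which falls in the moderate range.

moderate negative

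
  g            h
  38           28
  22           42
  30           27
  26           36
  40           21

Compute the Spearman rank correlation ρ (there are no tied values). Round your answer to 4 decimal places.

Rank g: 4, 1, 3, 2, 5
Rank h: 3, 5, 2, 4, 1
d = rank(g) − rank(h): 1, -4, 1, -2, 4; Σd² = 38
ρ = 1 − 6Σd² / [n(n²−1)] = 1 − 6×38 / (5×24) = 1 − 228/120 ≈ -0.9000

-0.9000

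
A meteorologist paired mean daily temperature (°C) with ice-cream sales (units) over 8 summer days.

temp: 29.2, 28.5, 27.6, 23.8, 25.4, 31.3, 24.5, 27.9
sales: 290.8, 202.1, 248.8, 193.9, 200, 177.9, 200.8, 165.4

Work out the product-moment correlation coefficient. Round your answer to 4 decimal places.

0.1406

n = 8, Σx = 218.2, Σy = 1679.7, Σx² = 5996.6, Σy² = 364233.91, Σxy = 45915.44
nΣxy − ΣxΣy = 367323.52 − 366510.54 = 812.98
nΣx² − (Σx)² = 47972.8 − 47611.24 = 361.56; nΣy² − (Σy)² = 2913871.28 − 2821392.09 = 92479.19
r = 812.98 / √(361.56 × 92479.19) = 812.98 / 5782.4541 ≈ 0.1406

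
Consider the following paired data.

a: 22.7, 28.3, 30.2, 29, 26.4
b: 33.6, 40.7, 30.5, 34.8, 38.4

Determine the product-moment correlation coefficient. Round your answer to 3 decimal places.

n = 5, Σa = 136.6, Σb = 178, Σa² = 3766.18, Σb² = 6401.3, Σab = 4858.59
nΣab − ΣaΣb = 24292.95 − 24314.8 = -21.85
nΣa² − (Σa)² = 18830.9 − 18659.56 = 171.34; nΣb² − (Σb)² = 32006.5 − 31684 = 322.5
r = -21.85 / √(171.34 × 322.5) = -21.85 / 235.0684 ≈ -0.093

-0.093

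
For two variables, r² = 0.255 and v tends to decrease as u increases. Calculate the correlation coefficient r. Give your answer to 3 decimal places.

|r| = √0.255 = 0.505
The association is negative, so r = −0.505.

-0.505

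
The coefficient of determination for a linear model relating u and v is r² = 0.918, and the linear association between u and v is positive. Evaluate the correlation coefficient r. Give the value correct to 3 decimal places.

0.958

|r| = √0.918 = 0.958
The association is positive, so r = 0.958.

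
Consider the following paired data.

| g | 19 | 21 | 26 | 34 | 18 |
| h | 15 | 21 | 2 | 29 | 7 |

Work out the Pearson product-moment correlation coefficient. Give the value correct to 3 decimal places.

n = 5, Σg = 118, Σh = 74, Σg² = 2958, Σh² = 1560, Σgh = 1890
nΣgh − ΣgΣh = 9450 − 8732 = 718
nΣg² − (Σg)² = 14790 − 13924 = 866; nΣh² − (Σh)² = 7800 − 5476 = 2324
r = 718 / √(866 × 2324) = 718 / 1418.6557 ≈ 0.506

0.506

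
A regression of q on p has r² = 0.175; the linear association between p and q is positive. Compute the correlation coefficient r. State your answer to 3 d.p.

0.418

|r| = √0.175 = 0.418
The association is positive, so r = 0.418.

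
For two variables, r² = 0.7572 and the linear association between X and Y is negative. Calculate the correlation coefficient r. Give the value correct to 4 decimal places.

|r| = √0.7572 = 0.8702
The association is negative, so r = −0.8702.

-0.8702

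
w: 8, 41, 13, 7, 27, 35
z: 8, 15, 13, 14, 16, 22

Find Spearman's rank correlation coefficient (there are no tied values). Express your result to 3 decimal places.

Rank w: 2, 6, 3, 1, 4, 5
Rank z: 1, 4, 2, 3, 5, 6
d = rank(w) − rank(z): 1, 2, 1, -2, -1, -1; Σd² = 12
ρ = 1 − 6Σd² / [n(n²−1)] = 1 − 6×12 / (6×35) = 1 − 72/210 ≈ 0.657

0.657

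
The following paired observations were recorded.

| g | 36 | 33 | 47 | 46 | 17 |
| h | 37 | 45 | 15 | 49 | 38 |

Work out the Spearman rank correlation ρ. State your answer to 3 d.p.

Rank g: 3, 2, 5, 4, 1
Rank h: 2, 4, 1, 5, 3
d = rank(g) − rank(h): 1, -2, 4, -1, -2; Σd² = 26
ρ = 1 − 6Σd² / [n(n²−1)] = 1 − 6×26 / (5×24) = 1 − 156/120 ≈ -0.300

-0.300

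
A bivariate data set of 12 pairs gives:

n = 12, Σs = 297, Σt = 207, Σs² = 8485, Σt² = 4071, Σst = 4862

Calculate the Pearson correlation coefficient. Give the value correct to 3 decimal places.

-0.347

r = (nΣst − ΣsΣt) / √[(nΣs² − (Σs)²)(nΣt² − (Σt)²)]
Numerator: 12×4862 − 297×207 = -3135
Denominator: √[(101820 − 88209)(48852 − 42849)] = √[13611 × 6003] = 9039.1832
r = -3135 / 9039.1832 ≈ -0.347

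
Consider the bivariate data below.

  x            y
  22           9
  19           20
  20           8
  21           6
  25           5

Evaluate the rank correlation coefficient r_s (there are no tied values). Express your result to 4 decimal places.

Rank x: 4, 1, 2, 3, 5
Rank y: 4, 5, 3, 2, 1
d = rank(x) − rank(y): 0, -4, -1, 1, 4; Σd² = 34
ρ = 1 − 6Σd² / [n(n²−1)] = 1 − 6×34 / (5×24) = 1 − 204/120 ≈ -0.7000

-0.7000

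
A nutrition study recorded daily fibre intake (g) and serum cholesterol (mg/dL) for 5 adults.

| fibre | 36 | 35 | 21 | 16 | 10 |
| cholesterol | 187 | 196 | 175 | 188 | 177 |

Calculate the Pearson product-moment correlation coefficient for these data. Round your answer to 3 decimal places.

0.659

n = 5, Σx = 118, Σy = 923, Σx² = 3318, Σy² = 170683, Σxy = 22045
nΣxy − ΣxΣy = 110225 − 108914 = 1311
nΣx² − (Σx)² = 16590 − 13924 = 2666; nΣy² − (Σy)² = 853415 − 851929 = 1486
r = 1311 / √(2666 × 1486) = 1311 / 1990.3959 ≈ 0.659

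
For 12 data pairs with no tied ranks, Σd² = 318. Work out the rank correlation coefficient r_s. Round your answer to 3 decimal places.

ρ = 1 − 6Σd² / [n(n²−1)] = 1 − 6×318 / (12×143)
  = 1 − 1908/1716 = 1 − 1.1119 ≈ -0.112

-0.112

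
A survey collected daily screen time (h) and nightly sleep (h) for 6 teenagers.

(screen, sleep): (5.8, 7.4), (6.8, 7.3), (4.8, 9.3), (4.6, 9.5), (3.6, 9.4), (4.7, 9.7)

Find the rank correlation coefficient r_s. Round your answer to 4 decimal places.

-0.7714

Rank screen: 5, 6, 4, 2, 1, 3
Rank sleep: 2, 1, 3, 5, 4, 6
d = rank(screen) − rank(sleep): 3, 5, 1, -3, -3, -3; Σd² = 62
ρ = 1 − 6Σd² / [n(n²−1)] = 1 − 6×62 / (6×35) = 1 − 372/210 ≈ -0.7714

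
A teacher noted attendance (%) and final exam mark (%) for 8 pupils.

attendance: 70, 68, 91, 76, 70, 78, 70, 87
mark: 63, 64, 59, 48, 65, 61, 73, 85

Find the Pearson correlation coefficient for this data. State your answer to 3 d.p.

0.145

n = 8, Σx = 610, Σy = 518, Σx² = 47034, Σy² = 34350, Σxy = 39592
nΣxy − ΣxΣy = 316736 − 315980 = 756
nΣx² − (Σx)² = 376272 − 372100 = 4172; nΣy² − (Σy)² = 274800 − 268324 = 6476
r = 756 / √(4172 × 6476) = 756 / 5197.8719 ≈ 0.145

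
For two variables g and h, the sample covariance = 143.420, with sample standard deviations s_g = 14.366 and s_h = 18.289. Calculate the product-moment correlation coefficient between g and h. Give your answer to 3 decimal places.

0.546

r = Cov(g,h) / (s_g · s_h) = 143.420 / (14.366 × 18.289)
  = 143.420 / 262.7398 ≈ 0.546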